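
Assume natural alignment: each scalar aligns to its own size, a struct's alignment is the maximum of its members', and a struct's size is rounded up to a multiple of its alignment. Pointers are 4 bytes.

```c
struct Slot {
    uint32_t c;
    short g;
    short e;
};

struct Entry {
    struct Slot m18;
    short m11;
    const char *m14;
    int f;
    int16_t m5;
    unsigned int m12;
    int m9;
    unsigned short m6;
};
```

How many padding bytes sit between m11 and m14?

2

Slot: c at 0 (size 4, align 4) → ends 4; g at 4 (size 2, align 2) → ends 6; e at 6 (size 2, align 2) → ends 8; total 8 bytes, alignment 4
m18 at 0 (size 8, align 4) → ends 8
m11 at 8 (size 2, align 2) → ends 10
pad 2 to align 4 for m14
m14 at 12 (size 4, align 4) → ends 16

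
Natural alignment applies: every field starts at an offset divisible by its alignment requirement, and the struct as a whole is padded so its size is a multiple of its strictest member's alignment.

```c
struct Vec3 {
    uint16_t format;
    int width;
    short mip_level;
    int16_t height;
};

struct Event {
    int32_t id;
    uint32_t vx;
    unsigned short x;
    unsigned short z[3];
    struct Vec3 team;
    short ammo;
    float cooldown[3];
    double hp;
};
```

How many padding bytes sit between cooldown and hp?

4

Vec3: 0..2  format  (2B, 2-aligned); 2..4  -- padding (2B); 4..8  width  (4B, 4-aligned); 8..10  mip_level  (2B, 2-aligned); 10..12  height  (2B, 2-aligned); sizeof = 12, alignof = 4
0..4  id  (4B, 4-aligned)
4..8  vx  (4B, 4-aligned)
8..10  x  (2B, 2-aligned)
10..16  z  (6B, 2-aligned)
16..28  team  (12B, 4-aligned)
28..30  ammo  (2B, 2-aligned)
30..32  -- padding (2B)
32..44  cooldown  (12B, 4-aligned)
44..48  -- padding (4B)
48..56  hp  (8B, 8-aligned)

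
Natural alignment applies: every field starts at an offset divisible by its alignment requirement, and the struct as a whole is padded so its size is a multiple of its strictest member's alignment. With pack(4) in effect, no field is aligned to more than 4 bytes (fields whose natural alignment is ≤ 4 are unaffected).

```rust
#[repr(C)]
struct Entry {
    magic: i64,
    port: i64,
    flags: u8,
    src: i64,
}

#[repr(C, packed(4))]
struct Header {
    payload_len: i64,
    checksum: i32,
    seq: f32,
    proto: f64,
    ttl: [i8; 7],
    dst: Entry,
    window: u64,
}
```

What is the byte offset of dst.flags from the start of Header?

48

Entry: magic at 0 (size 8, align 8) → ends 8; port at 8 (size 8, align 8) → ends 16; flags at 16 (size 1, align 1) → ends 17; pad 7 to align 8 for src; src at 24 (size 8, align 8) → ends 32; total 32 bytes, alignment 8
payload_len at 0 (size 8, align 4) → ends 8
checksum at 8 (size 4, align 4) → ends 12
seq at 12 (size 4, align 4) → ends 16
proto at 16 (size 8, align 4) → ends 24
ttl at 24 (size 7, align 1) → ends 31
pad 1 to align 4 for dst
dst at 32 (size 32, align 4) → ends 64
within Entry: flags at 16
32 + 16 = 48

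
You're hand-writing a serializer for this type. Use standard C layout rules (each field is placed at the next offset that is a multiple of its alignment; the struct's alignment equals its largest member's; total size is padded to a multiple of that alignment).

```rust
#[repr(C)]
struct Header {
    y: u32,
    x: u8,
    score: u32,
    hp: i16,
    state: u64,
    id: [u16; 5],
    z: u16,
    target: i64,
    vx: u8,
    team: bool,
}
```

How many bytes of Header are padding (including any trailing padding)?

15

@0: y [4B, align 4] → 4
@4: x [1B, align 1] → 5
+3 pad (align 4)
@8: score [4B, align 4] → 12
@12: hp [2B, align 2] → 14
+2 pad (align 8)
@16: state [8B, align 8] → 24
@24: id [10B, align 2] → 34
@34: z [2B, align 2] → 36
+4 pad (align 8)
@40: target [8B, align 8] → 48
@48: vx [1B, align 1] → 49
@49: team [1B, align 1] → 50
+6 tail pad (align 8)
size 56, align 8
data bytes 41, size 56 → padding 15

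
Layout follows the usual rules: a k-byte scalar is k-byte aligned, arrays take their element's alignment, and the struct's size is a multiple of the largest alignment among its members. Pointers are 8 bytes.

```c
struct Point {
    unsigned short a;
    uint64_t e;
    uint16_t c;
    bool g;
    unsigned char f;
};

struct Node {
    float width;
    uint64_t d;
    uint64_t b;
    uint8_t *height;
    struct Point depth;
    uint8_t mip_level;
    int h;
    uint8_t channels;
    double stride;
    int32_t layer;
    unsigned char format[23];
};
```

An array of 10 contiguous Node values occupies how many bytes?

1120

Point: @0: a [2B, align 2] → 2; +6 pad (align 8); @8: e [8B, align 8] → 16; @16: c [2B, align 2] → 18; @18: g [1B, align 1] → 19; @19: f [1B, align 1] → 20; +4 tail pad (align 8); size 24, align 8
@0: width [4B, align 4] → 4
+4 pad (align 8)
@8: d [8B, align 8] → 16
@16: b [8B, align 8] → 24
@24: height [8B, align 8] → 32
@32: depth [24B, align 8] → 56
@56: mip_level [1B, align 1] → 57
+3 pad (align 4)
@60: h [4B, align 4] → 64
@64: channels [1B, align 1] → 65
+7 pad (align 8)
@72: stride [8B, align 8] → 80
@80: layer [4B, align 4] → 84
@84: format [23B, align 1] → 107
+5 tail pad (align 8)
size 112, align 8
array of 10: 10 × 112 = 1120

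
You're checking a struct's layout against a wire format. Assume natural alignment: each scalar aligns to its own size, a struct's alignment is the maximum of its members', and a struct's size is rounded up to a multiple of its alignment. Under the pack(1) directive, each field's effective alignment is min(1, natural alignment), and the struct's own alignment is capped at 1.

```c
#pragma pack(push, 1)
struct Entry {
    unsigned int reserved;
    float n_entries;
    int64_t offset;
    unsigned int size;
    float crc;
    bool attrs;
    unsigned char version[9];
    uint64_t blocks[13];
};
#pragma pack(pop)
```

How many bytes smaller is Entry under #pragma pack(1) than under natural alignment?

natural layout:
  0..4  reserved  (4B, 4-aligned)
  4..8  n_entries  (4B, 4-aligned)
  8..16  offset  (8B, 8-aligned)
  16..20  size  (4B, 4-aligned)
  20..24  crc  (4B, 4-aligned)
  24..25  attrs  (1B, 1-aligned)
  25..34  version  (9B, 1-aligned)
  34..40  -- padding (6B)
  40..144  blocks  (104B, 8-aligned)
  sizeof = 144, alignof = 8
packed(1) layout:
  0..4  reserved  (4B, 1-aligned)
  4..8  n_entries  (4B, 1-aligned)
  8..16  offset  (8B, 1-aligned)
  16..20  size  (4B, 1-aligned)
  20..24  crc  (4B, 1-aligned)
  24..25  attrs  (1B, 1-aligned)
  25..34  version  (9B, 1-aligned)
  34..138  blocks  (104B, 1-aligned)
  sizeof = 138, alignof = 1
144 − 138 = 6

6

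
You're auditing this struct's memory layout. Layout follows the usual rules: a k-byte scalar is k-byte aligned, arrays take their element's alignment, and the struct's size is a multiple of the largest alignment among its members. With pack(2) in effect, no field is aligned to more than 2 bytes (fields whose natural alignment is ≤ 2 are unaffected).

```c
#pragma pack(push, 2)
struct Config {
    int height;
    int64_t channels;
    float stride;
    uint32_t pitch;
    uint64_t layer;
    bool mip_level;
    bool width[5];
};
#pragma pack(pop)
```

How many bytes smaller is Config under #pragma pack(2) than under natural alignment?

natural layout:
  @0: height [4B, align 4] → 4
  +4 pad (align 8)
  @8: channels [8B, align 8] → 16
  @16: stride [4B, align 4] → 20
  @20: pitch [4B, align 4] → 24
  @24: layer [8B, align 8] → 32
  @32: mip_level [1B, align 1] → 33
  @33: width [5B, align 1] → 38
  +2 tail pad (align 8)
  size 40, align 8
packed(2) layout:
  @0: height [4B, align 2] → 4
  @4: channels [8B, align 2] → 12
  @12: stride [4B, align 2] → 16
  @16: pitch [4B, align 2] → 20
  @20: layer [8B, align 2] → 28
  @28: mip_level [1B, align 1] → 29
  @29: width [5B, align 1] → 34
  size 34, align 2
40 − 34 = 6

6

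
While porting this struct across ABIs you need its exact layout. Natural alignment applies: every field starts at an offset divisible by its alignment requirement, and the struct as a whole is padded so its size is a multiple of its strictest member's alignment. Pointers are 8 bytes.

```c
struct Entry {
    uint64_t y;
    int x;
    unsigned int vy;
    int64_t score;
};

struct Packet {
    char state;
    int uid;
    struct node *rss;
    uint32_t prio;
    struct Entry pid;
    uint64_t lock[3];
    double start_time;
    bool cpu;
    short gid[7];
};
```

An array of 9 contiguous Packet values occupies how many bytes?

864

Entry: y at 0 (size 8, align 8) → ends 8; x at 8 (size 4, align 4) → ends 12; vy at 12 (size 4, align 4) → ends 16; score at 16 (size 8, align 8) → ends 24; total 24 bytes, alignment 8
state at 0 (size 1, align 1) → ends 1
pad 3 to align 4 for uid
uid at 4 (size 4, align 4) → ends 8
rss at 8 (size 8, align 8) → ends 16
prio at 16 (size 4, align 4) → ends 20
pad 4 to align 8 for pid
pid at 24 (size 24, align 8) → ends 48
lock at 48 (size 24, align 8) → ends 72
start_time at 72 (size 8, align 8) → ends 80
cpu at 80 (size 1, align 1) → ends 81
pad 1 to align 2 for gid
gid at 82 (size 14, align 2) → ends 96
total 96 bytes, alignment 8
array of 9: 9 × 96 = 864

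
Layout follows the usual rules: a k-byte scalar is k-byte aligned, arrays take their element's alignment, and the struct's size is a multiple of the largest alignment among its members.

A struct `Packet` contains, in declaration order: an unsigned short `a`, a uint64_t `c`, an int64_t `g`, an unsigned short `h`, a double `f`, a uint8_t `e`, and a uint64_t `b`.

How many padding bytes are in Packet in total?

0..2  a  (2B, 2-aligned)
2..8  -- padding (6B)
8..16  c  (8B, 8-aligned)
16..24  g  (8B, 8-aligned)
24..26  h  (2B, 2-aligned)
26..32  -- padding (6B)
32..40  f  (8B, 8-aligned)
40..41  e  (1B, 1-aligned)
41..48  -- padding (7B)
48..56  b  (8B, 8-aligned)
sizeof = 56, alignof = 8
data bytes 37, size 56 → padding 19

19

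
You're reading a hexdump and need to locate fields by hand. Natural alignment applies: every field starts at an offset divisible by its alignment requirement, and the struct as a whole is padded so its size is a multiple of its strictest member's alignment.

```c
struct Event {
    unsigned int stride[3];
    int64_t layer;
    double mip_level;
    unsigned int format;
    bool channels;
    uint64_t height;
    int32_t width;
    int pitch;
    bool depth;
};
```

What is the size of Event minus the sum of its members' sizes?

@0: stride [12B, align 4] → 12
+4 pad (align 8)
@16: layer [8B, align 8] → 24
@24: mip_level [8B, align 8] → 32
@32: format [4B, align 4] → 36
@36: channels [1B, align 1] → 37
+3 pad (align 8)
@40: height [8B, align 8] → 48
@48: width [4B, align 4] → 52
@52: pitch [4B, align 4] → 56
@56: depth [1B, align 1] → 57
+7 tail pad (align 8)
size 64, align 8
data bytes 50, size 64 → padding 14

14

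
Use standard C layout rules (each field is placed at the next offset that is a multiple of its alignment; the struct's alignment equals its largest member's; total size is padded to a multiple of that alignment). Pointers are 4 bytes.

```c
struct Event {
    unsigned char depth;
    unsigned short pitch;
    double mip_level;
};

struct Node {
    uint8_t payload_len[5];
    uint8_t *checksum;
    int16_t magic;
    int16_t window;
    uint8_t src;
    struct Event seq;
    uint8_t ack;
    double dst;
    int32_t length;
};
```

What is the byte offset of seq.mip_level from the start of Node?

Event: 0..1  depth  (1B, 1-aligned); 1..2  -- padding (1B); 2..4  pitch  (2B, 2-aligned); 4..8  -- padding (4B); 8..16  mip_level  (8B, 8-aligned); sizeof = 16, alignof = 8
0..5  payload_len  (5B, 1-aligned)
5..8  -- padding (3B)
8..12  checksum  (4B, 4-aligned)
12..14  magic  (2B, 2-aligned)
14..16  window  (2B, 2-aligned)
16..17  src  (1B, 1-aligned)
17..24  -- padding (7B)
24..40  seq  (16B, 8-aligned)
within Event: mip_level at 8
24 + 8 = 32

32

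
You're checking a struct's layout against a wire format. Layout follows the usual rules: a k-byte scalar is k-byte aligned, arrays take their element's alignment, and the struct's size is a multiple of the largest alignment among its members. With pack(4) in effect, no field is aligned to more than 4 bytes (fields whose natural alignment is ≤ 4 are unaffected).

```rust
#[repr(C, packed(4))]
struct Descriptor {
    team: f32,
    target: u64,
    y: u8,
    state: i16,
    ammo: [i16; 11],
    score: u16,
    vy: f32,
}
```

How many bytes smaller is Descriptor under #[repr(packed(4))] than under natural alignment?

natural layout:
  team at 0 (size 4, align 4) → ends 4
  pad 4 to align 8 for target
  target at 8 (size 8, align 8) → ends 16
  y at 16 (size 1, align 1) → ends 17
  pad 1 to align 2 for state
  state at 18 (size 2, align 2) → ends 20
  ammo at 20 (size 22, align 2) → ends 42
  score at 42 (size 2, align 2) → ends 44
  vy at 44 (size 4, align 4) → ends 48
  total 48 bytes, alignment 8
packed(4) layout:
  team at 0 (size 4, align 4) → ends 4
  target at 4 (size 8, align 4) → ends 12
  y at 12 (size 1, align 1) → ends 13
  pad 1 to align 2 for state
  state at 14 (size 2, align 2) → ends 16
  ammo at 16 (size 22, align 2) → ends 38
  score at 38 (size 2, align 2) → ends 40
  vy at 40 (size 4, align 4) → ends 44
  total 44 bytes, alignment 4
48 − 44 = 4

4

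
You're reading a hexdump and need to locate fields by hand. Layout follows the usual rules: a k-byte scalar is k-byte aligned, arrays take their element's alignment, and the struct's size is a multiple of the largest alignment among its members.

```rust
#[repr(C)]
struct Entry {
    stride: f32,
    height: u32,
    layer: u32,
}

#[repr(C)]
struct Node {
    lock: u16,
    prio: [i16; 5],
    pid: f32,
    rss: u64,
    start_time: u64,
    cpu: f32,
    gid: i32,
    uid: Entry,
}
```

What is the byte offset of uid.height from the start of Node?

Entry: stride at 0 (size 4, align 4) → ends 4; height at 4 (size 4, align 4) → ends 8; layer at 8 (size 4, align 4) → ends 12; total 12 bytes, alignment 4
lock at 0 (size 2, align 2) → ends 2
prio at 2 (size 10, align 2) → ends 12
pid at 12 (size 4, align 4) → ends 16
rss at 16 (size 8, align 8) → ends 24
start_time at 24 (size 8, align 8) → ends 32
cpu at 32 (size 4, align 4) → ends 36
gid at 36 (size 4, align 4) → ends 40
uid at 40 (size 12, align 4) → ends 52
within Entry: height at 4
40 + 4 = 44

44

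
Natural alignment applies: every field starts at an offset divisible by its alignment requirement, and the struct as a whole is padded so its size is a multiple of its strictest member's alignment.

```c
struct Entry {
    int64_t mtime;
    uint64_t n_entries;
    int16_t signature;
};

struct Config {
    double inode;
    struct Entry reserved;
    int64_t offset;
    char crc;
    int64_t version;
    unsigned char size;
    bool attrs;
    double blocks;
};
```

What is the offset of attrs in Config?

Entry: 0..8  mtime  (8B, 8-aligned); 8..16  n_entries  (8B, 8-aligned); 16..18  signature  (2B, 2-aligned); 18..24  -- tail padding (6B); sizeof = 24, alignof = 8
0..8  inode  (8B, 8-aligned)
8..32  reserved  (24B, 8-aligned)
32..40  offset  (8B, 8-aligned)
40..41  crc  (1B, 1-aligned)
41..48  -- padding (7B)
48..56  version  (8B, 8-aligned)
56..57  size  (1B, 1-aligned)
57..58  attrs  (1B, 1-aligned)

57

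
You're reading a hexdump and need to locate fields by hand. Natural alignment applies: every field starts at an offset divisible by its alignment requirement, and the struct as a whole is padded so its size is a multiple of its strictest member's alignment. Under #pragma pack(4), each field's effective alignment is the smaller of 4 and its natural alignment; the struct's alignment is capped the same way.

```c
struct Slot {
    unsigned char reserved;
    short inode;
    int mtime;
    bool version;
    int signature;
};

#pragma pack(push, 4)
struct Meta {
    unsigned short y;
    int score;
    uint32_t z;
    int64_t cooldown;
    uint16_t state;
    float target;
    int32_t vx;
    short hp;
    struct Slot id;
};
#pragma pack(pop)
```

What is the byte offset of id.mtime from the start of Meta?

40

Slot: @0: reserved [1B, align 1] → 1; +1 pad (align 2); @2: inode [2B, align 2] → 4; @4: mtime [4B, align 4] → 8; @8: version [1B, align 1] → 9; +3 pad (align 4); @12: signature [4B, align 4] → 16; size 16, align 4
@0: y [2B, align 2] → 2
+2 pad (align 4)
@4: score [4B, align 4] → 8
@8: z [4B, align 4] → 12
@12: cooldown [8B, align 4] → 20
@20: state [2B, align 2] → 22
+2 pad (align 4)
@24: target [4B, align 4] → 28
@28: vx [4B, align 4] → 32
@32: hp [2B, align 2] → 34
+2 pad (align 4)
@36: id [16B, align 4] → 52
within Slot: mtime at 4
36 + 4 = 40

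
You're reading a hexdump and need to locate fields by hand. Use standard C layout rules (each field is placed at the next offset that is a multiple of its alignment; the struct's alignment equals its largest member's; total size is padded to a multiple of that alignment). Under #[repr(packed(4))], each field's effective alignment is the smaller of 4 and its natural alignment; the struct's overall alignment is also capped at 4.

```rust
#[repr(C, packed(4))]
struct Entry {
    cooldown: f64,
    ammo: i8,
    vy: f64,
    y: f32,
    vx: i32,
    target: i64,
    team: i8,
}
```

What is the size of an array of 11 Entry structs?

@0: cooldown [8B, align 4] → 8
@8: ammo [1B, align 1] → 9
+3 pad (align 4)
@12: vy [8B, align 4] → 20
@20: y [4B, align 4] → 24
@24: vx [4B, align 4] → 28
@28: target [8B, align 4] → 36
@36: team [1B, align 1] → 37
+3 tail pad (align 4)
size 40, align 4
array of 11: 11 × 40 = 440

440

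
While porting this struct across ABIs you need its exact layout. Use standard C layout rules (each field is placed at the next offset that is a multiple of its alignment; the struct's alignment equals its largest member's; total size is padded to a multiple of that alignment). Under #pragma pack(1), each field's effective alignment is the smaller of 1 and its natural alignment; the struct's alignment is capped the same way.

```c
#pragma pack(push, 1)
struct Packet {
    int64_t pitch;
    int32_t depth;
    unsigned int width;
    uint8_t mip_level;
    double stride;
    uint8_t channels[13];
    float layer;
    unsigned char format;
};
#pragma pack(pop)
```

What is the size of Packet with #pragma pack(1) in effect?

pitch at 0 (size 8, align 1) → ends 8
depth at 8 (size 4, align 1) → ends 12
width at 12 (size 4, align 1) → ends 16
mip_level at 16 (size 1, align 1) → ends 17
stride at 17 (size 8, align 1) → ends 25
channels at 25 (size 13, align 1) → ends 38
layer at 38 (size 4, align 1) → ends 42
format at 42 (size 1, align 1) → ends 43
total 43 bytes, alignment 1

43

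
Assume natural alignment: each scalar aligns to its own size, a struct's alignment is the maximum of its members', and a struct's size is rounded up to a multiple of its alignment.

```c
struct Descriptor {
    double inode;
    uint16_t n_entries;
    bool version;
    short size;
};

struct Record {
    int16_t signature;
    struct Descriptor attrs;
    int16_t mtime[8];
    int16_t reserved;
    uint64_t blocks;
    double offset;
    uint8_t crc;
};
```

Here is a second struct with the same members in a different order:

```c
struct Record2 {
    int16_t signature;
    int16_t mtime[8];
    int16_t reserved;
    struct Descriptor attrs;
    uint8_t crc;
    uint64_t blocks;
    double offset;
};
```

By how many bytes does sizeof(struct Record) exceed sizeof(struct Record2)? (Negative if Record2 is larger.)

8

Descriptor: 0..8  inode  (8B, 8-aligned); 8..10  n_entries  (2B, 2-aligned); 10..11  version  (1B, 1-aligned); 11..12  -- padding (1B); 12..14  size  (2B, 2-aligned); 14..16  -- tail padding (2B); sizeof = 16, alignof = 8
0..2  signature  (2B, 2-aligned)
2..8  -- padding (6B)
8..24  attrs  (16B, 8-aligned)
24..40  mtime  (16B, 2-aligned)
40..42  reserved  (2B, 2-aligned)
42..48  -- padding (6B)
48..56  blocks  (8B, 8-aligned)
56..64  offset  (8B, 8-aligned)
64..65  crc  (1B, 1-aligned)
65..72  -- tail padding (7B)
sizeof = 72, alignof = 8
— Record2 —
0..2  signature  (2B, 2-aligned)
2..18  mtime  (16B, 2-aligned)
18..20  reserved  (2B, 2-aligned)
20..24  -- padding (4B)
24..40  attrs  (16B, 8-aligned)
40..41  crc  (1B, 1-aligned)
41..48  -- padding (7B)
48..56  blocks  (8B, 8-aligned)
56..64  offset  (8B, 8-aligned)
sizeof = 64, alignof = 8
72 − 64 = 8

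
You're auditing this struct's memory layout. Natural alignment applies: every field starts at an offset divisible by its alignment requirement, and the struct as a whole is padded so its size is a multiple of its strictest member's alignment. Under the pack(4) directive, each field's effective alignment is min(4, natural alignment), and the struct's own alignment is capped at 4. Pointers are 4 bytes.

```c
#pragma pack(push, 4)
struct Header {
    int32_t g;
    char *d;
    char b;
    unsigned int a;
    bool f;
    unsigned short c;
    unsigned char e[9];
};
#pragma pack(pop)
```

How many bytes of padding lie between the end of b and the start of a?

@0: g [4B, align 4] → 4
@4: d [4B, align 4] → 8
@8: b [1B, align 1] → 9
+3 pad (align 4)
@12: a [4B, align 4] → 16

3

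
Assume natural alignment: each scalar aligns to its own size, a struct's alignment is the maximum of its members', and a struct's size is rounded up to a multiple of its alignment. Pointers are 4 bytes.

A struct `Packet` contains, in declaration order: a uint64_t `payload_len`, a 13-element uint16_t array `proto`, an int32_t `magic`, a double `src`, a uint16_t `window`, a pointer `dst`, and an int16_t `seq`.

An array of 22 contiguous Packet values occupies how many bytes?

0..8  payload_len  (8B, 8-aligned)
8..34  proto  (26B, 2-aligned)
34..36  -- padding (2B)
36..40  magic  (4B, 4-aligned)
40..48  src  (8B, 8-aligned)
48..50  window  (2B, 2-aligned)
50..52  -- padding (2B)
52..56  dst  (4B, 4-aligned)
56..58  seq  (2B, 2-aligned)
58..64  -- tail padding (6B)
sizeof = 64, alignof = 8
array of 22: 22 × 64 = 1408

1408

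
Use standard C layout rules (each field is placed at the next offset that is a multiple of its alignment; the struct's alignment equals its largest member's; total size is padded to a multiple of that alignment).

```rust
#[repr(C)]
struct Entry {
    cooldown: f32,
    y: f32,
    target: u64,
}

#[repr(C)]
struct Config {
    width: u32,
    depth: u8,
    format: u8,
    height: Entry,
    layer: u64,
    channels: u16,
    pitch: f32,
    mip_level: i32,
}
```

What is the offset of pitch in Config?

Entry: cooldown at 0 (size 4, align 4) → ends 4; y at 4 (size 4, align 4) → ends 8; target at 8 (size 8, align 8) → ends 16; total 16 bytes, alignment 8
width at 0 (size 4, align 4) → ends 4
depth at 4 (size 1, align 1) → ends 5
format at 5 (size 1, align 1) → ends 6
pad 2 to align 8 for height
height at 8 (size 16, align 8) → ends 24
layer at 24 (size 8, align 8) → ends 32
channels at 32 (size 2, align 2) → ends 34
pad 2 to align 4 for pitch
pitch at 36 (size 4, align 4) → ends 40

36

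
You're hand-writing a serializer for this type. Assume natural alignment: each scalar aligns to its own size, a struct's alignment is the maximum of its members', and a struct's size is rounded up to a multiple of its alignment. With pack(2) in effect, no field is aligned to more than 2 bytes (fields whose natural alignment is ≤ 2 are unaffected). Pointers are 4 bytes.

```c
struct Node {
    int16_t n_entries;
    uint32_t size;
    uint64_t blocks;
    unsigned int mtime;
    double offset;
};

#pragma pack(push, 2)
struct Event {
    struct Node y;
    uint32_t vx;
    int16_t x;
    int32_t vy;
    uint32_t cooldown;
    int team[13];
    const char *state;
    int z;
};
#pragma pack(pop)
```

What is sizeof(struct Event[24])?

Node: @0: n_entries [2B, align 2] → 2; +2 pad (align 4); @4: size [4B, align 4] → 8; @8: blocks [8B, align 8] → 16; @16: mtime [4B, align 4] → 20; +4 pad (align 8); @24: offset [8B, align 8] → 32; size 32, align 8
@0: y [32B, align 2] → 32
@32: vx [4B, align 2] → 36
@36: x [2B, align 2] → 38
@38: vy [4B, align 2] → 42
@42: cooldown [4B, align 2] → 46
@46: team [52B, align 2] → 98
@98: state [4B, align 2] → 102
@102: z [4B, align 2] → 106
size 106, align 2
array of 24: 24 × 106 = 2544

2544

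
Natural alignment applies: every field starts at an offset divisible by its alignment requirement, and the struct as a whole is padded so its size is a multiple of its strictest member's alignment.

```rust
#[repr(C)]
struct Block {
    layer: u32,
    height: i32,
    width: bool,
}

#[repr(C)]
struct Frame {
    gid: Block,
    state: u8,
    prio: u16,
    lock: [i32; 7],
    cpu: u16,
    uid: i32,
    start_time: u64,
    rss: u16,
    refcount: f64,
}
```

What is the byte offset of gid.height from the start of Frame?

Block: @0: layer [4B, align 4] → 4; @4: height [4B, align 4] → 8; @8: width [1B, align 1] → 9; +3 tail pad (align 4); size 12, align 4
@0: gid [12B, align 4] → 12
within Block: height at 4
0 + 4 = 4

4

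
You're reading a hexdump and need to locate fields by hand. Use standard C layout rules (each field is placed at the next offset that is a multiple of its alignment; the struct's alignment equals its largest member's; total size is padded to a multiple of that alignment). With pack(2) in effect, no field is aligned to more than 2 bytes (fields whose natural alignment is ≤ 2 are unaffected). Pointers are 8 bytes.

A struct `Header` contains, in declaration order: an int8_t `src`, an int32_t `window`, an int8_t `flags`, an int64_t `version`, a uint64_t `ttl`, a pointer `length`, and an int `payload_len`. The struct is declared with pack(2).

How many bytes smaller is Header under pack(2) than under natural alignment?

12

natural layout:
  src at 0 (size 1, align 1) → ends 1
  pad 3 to align 4 for window
  window at 4 (size 4, align 4) → ends 8
  flags at 8 (size 1, align 1) → ends 9
  pad 7 to align 8 for version
  version at 16 (size 8, align 8) → ends 24
  ttl at 24 (size 8, align 8) → ends 32
  length at 32 (size 8, align 8) → ends 40
  payload_len at 40 (size 4, align 4) → ends 44
  tail pad 4 to reach multiple of 8
  total 48 bytes, alignment 8
packed(2) layout:
  src at 0 (size 1, align 1) → ends 1
  pad 1 to align 2 for window
  window at 2 (size 4, align 2) → ends 6
  flags at 6 (size 1, align 1) → ends 7
  pad 1 to align 2 for version
  version at 8 (size 8, align 2) → ends 16
  ttl at 16 (size 8, align 2) → ends 24
  length at 24 (size 8, align 2) → ends 32
  payload_len at 32 (size 4, align 2) → ends 36
  total 36 bytes, alignment 2
48 − 36 = 12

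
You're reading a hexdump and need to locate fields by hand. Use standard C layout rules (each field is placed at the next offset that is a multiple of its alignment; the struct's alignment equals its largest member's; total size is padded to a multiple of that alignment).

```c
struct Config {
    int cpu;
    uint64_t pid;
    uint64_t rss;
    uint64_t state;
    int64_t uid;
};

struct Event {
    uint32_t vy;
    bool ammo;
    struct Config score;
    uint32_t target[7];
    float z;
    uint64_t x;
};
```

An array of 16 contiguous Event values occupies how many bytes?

Config: 0..4  cpu  (4B, 4-aligned); 4..8  -- padding (4B); 8..16  pid  (8B, 8-aligned); 16..24  rss  (8B, 8-aligned); 24..32  state  (8B, 8-aligned); 32..40  uid  (8B, 8-aligned); sizeof = 40, alignof = 8
0..4  vy  (4B, 4-aligned)
4..5  ammo  (1B, 1-aligned)
5..8  -- padding (3B)
8..48  score  (40B, 8-aligned)
48..76  target  (28B, 4-aligned)
76..80  z  (4B, 4-aligned)
80..88  x  (8B, 8-aligned)
sizeof = 88, alignof = 8
array of 16: 16 × 88 = 1408

1408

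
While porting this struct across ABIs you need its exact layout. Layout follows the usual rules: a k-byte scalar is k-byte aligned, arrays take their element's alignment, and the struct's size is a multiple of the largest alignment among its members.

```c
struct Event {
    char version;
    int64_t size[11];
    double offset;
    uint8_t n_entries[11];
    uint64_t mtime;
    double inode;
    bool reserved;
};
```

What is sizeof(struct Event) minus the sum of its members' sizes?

19

0..1  version  (1B, 1-aligned)
1..8  -- padding (7B)
8..96  size  (88B, 8-aligned)
96..104  offset  (8B, 8-aligned)
104..115  n_entries  (11B, 1-aligned)
115..120  -- padding (5B)
120..128  mtime  (8B, 8-aligned)
128..136  inode  (8B, 8-aligned)
136..137  reserved  (1B, 1-aligned)
137..144  -- tail padding (7B)
sizeof = 144, alignof = 8
data bytes 125, size 144 → padding 19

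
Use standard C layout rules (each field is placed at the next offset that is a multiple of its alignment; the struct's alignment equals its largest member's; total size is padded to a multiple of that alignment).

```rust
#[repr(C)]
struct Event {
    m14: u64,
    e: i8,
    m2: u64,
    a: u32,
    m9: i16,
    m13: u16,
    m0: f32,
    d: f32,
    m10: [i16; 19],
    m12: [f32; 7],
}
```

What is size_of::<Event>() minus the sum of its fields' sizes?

@0: m14 [8B, align 8] → 8
@8: e [1B, align 1] → 9
+7 pad (align 8)
@16: m2 [8B, align 8] → 24
@24: a [4B, align 4] → 28
@28: m9 [2B, align 2] → 30
@30: m13 [2B, align 2] → 32
@32: m0 [4B, align 4] → 36
@36: d [4B, align 4] → 40
@40: m10 [38B, align 2] → 78
+2 pad (align 4)
@80: m12 [28B, align 4] → 108
+4 tail pad (align 8)
size 112, align 8
data bytes 99, size 112 → padding 13

13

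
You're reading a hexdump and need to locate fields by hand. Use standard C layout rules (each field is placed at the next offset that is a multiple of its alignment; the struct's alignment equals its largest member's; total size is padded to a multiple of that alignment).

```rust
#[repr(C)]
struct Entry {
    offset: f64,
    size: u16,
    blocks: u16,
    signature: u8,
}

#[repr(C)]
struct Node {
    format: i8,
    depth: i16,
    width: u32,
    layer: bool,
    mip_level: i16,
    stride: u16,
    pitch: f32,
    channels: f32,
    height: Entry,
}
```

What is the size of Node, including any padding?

40

Entry: offset at 0 (size 8, align 8) → ends 8; size at 8 (size 2, align 2) → ends 10; blocks at 10 (size 2, align 2) → ends 12; signature at 12 (size 1, align 1) → ends 13; tail pad 3 to reach multiple of 8; total 16 bytes, alignment 8
format at 0 (size 1, align 1) → ends 1
pad 1 to align 2 for depth
depth at 2 (size 2, align 2) → ends 4
width at 4 (size 4, align 4) → ends 8
layer at 8 (size 1, align 1) → ends 9
pad 1 to align 2 for mip_level
mip_level at 10 (size 2, align 2) → ends 12
stride at 12 (size 2, align 2) → ends 14
pad 2 to align 4 for pitch
pitch at 16 (size 4, align 4) → ends 20
channels at 20 (size 4, align 4) → ends 24
height at 24 (size 16, align 8) → ends 40
total 40 bytes, alignment 8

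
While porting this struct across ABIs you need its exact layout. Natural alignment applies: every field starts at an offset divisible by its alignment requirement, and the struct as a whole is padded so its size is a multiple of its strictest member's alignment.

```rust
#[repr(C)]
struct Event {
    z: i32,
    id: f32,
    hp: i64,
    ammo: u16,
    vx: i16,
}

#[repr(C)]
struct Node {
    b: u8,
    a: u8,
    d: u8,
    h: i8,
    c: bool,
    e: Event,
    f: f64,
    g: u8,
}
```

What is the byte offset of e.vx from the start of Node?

Event: z at 0 (size 4, align 4) → ends 4; id at 4 (size 4, align 4) → ends 8; hp at 8 (size 8, align 8) → ends 16; ammo at 16 (size 2, align 2) → ends 18; vx at 18 (size 2, align 2) → ends 20; tail pad 4 to reach multiple of 8; total 24 bytes, alignment 8
b at 0 (size 1, align 1) → ends 1
a at 1 (size 1, align 1) → ends 2
d at 2 (size 1, align 1) → ends 3
h at 3 (size 1, align 1) → ends 4
c at 4 (size 1, align 1) → ends 5
pad 3 to align 8 for e
e at 8 (size 24, align 8) → ends 32
within Event: vx at 18
8 + 18 = 26

26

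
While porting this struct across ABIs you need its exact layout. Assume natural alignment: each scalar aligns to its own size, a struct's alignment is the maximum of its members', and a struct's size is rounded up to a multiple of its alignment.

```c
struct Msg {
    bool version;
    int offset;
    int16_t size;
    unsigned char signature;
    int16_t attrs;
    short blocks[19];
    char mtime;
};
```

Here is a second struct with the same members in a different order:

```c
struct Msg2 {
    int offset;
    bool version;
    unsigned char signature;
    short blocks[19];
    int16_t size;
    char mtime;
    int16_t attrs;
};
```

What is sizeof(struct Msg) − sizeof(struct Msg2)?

version at 0 (size 1, align 1) → ends 1
pad 3 to align 4 for offset
offset at 4 (size 4, align 4) → ends 8
size at 8 (size 2, align 2) → ends 10
signature at 10 (size 1, align 1) → ends 11
pad 1 to align 2 for attrs
attrs at 12 (size 2, align 2) → ends 14
blocks at 14 (size 38, align 2) → ends 52
mtime at 52 (size 1, align 1) → ends 53
tail pad 3 to reach multiple of 4
total 56 bytes, alignment 4
— Msg2 —
offset at 0 (size 4, align 4) → ends 4
version at 4 (size 1, align 1) → ends 5
signature at 5 (size 1, align 1) → ends 6
blocks at 6 (size 38, align 2) → ends 44
size at 44 (size 2, align 2) → ends 46
mtime at 46 (size 1, align 1) → ends 47
pad 1 to align 2 for attrs
attrs at 48 (size 2, align 2) → ends 50
tail pad 2 to reach multiple of 4
total 52 bytes, alignment 4
56 − 52 = 4

4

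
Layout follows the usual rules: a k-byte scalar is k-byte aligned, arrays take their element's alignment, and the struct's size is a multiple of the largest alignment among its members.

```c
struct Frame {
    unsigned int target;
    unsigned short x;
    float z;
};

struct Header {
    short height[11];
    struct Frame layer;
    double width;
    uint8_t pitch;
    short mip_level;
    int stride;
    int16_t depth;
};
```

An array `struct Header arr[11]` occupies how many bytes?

Frame: @0: target [4B, align 4] → 4; @4: x [2B, align 2] → 6; +2 pad (align 4); @8: z [4B, align 4] → 12; size 12, align 4
@0: height [22B, align 2] → 22
+2 pad (align 4)
@24: layer [12B, align 4] → 36
+4 pad (align 8)
@40: width [8B, align 8] → 48
@48: pitch [1B, align 1] → 49
+1 pad (align 2)
@50: mip_level [2B, align 2] → 52
@52: stride [4B, align 4] → 56
@56: depth [2B, align 2] → 58
+6 tail pad (align 8)
size 64, align 8
array of 11: 11 × 64 = 704

704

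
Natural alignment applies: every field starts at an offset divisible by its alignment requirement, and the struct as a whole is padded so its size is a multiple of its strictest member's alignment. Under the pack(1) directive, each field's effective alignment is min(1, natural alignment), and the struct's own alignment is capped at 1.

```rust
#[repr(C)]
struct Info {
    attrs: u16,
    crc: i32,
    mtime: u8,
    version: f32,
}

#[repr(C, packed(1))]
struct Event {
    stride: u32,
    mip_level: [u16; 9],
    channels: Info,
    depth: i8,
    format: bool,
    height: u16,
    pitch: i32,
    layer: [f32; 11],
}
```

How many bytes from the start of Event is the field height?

40

Info: attrs at 0 (size 2, align 2) → ends 2; pad 2 to align 4 for crc; crc at 4 (size 4, align 4) → ends 8; mtime at 8 (size 1, align 1) → ends 9; pad 3 to align 4 for version; version at 12 (size 4, align 4) → ends 16; total 16 bytes, alignment 4
stride at 0 (size 4, align 1) → ends 4
mip_level at 4 (size 18, align 1) → ends 22
channels at 22 (size 16, align 1) → ends 38
depth at 38 (size 1, align 1) → ends 39
format at 39 (size 1, align 1) → ends 40
height at 40 (size 2, align 1) → ends 42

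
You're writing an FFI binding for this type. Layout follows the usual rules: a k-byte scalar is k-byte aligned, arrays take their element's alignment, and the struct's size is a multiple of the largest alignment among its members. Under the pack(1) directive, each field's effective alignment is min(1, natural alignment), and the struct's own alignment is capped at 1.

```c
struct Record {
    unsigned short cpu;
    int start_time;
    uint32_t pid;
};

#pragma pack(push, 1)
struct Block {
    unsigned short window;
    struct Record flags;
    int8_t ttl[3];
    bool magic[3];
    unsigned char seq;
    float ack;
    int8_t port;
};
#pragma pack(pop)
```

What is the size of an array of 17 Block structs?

442

Record: cpu at 0 (size 2, align 2) → ends 2; pad 2 to align 4 for start_time; start_time at 4 (size 4, align 4) → ends 8; pid at 8 (size 4, align 4) → ends 12; total 12 bytes, alignment 4
window at 0 (size 2, align 1) → ends 2
flags at 2 (size 12, align 1) → ends 14
ttl at 14 (size 3, align 1) → ends 17
magic at 17 (size 3, align 1) → ends 20
seq at 20 (size 1, align 1) → ends 21
ack at 21 (size 4, align 1) → ends 25
port at 25 (size 1, align 1) → ends 26
total 26 bytes, alignment 1
array of 17: 17 × 26 = 442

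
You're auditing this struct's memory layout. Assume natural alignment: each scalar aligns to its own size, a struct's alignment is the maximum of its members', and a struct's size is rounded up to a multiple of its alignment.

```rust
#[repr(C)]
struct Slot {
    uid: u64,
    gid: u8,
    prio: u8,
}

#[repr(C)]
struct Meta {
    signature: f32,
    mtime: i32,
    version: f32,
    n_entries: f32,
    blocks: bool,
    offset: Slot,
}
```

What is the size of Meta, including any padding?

40 bytes

Slot: uid at 0 (size 8, align 8) → ends 8; gid at 8 (size 1, align 1) → ends 9; prio at 9 (size 1, align 1) → ends 10; tail pad 6 to reach multiple of 8; total 16 bytes, alignment 8
signature at 0 (size 4, align 4) → ends 4
mtime at 4 (size 4, align 4) → ends 8
version at 8 (size 4, align 4) → ends 12
n_entries at 12 (size 4, align 4) → ends 16
blocks at 16 (size 1, align 1) → ends 17
pad 7 to align 8 for offset
offset at 24 (size 16, align 8) → ends 40
total 40 bytes, alignment 8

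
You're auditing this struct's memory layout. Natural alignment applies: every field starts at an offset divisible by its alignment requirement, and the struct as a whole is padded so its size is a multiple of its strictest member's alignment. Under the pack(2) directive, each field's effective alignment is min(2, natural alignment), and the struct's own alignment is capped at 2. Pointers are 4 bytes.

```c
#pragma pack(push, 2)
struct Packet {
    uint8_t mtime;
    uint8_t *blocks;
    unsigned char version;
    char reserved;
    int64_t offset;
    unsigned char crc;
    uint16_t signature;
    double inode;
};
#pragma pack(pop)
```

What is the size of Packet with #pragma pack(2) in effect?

28

mtime at 0 (size 1, align 1) → ends 1
pad 1 to align 2 for blocks
blocks at 2 (size 4, align 2) → ends 6
version at 6 (size 1, align 1) → ends 7
reserved at 7 (size 1, align 1) → ends 8
offset at 8 (size 8, align 2) → ends 16
crc at 16 (size 1, align 1) → ends 17
pad 1 to align 2 for signature
signature at 18 (size 2, align 2) → ends 20
inode at 20 (size 8, align 2) → ends 28
total 28 bytes, alignment 2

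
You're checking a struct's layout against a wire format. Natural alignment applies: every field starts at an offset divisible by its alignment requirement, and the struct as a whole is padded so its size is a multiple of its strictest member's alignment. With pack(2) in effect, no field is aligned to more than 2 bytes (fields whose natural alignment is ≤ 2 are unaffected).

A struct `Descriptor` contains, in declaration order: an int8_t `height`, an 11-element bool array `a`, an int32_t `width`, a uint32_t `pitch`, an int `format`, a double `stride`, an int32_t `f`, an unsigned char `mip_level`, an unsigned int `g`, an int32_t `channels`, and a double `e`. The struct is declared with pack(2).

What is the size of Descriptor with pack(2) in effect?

0..1  height  (1B, 1-aligned)
1..12  a  (11B, 1-aligned)
12..16  width  (4B, 2-aligned)
16..20  pitch  (4B, 2-aligned)
20..24  format  (4B, 2-aligned)
24..32  stride  (8B, 2-aligned)
32..36  f  (4B, 2-aligned)
36..37  mip_level  (1B, 1-aligned)
37..38  -- padding (1B)
38..42  g  (4B, 2-aligned)
42..46  channels  (4B, 2-aligned)
46..54  e  (8B, 2-aligned)
sizeof = 54, alignof = 2

54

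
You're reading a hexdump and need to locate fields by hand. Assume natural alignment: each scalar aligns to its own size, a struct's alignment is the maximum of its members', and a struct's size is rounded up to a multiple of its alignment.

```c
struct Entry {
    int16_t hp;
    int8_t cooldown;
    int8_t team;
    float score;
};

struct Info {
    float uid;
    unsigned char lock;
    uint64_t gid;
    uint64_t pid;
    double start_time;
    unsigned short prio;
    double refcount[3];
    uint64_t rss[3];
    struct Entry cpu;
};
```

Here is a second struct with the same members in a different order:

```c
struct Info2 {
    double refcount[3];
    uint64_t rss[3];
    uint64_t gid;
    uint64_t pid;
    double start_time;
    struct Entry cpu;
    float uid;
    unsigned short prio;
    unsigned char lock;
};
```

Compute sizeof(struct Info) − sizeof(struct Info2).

Entry: @0: hp [2B, align 2] → 2; @2: cooldown [1B, align 1] → 3; @3: team [1B, align 1] → 4; @4: score [4B, align 4] → 8; size 8, align 4
@0: uid [4B, align 4] → 4
@4: lock [1B, align 1] → 5
+3 pad (align 8)
@8: gid [8B, align 8] → 16
@16: pid [8B, align 8] → 24
@24: start_time [8B, align 8] → 32
@32: prio [2B, align 2] → 34
+6 pad (align 8)
@40: refcount [24B, align 8] → 64
@64: rss [24B, align 8] → 88
@88: cpu [8B, align 4] → 96
size 96, align 8
— Info2 —
@0: refcount [24B, align 8] → 24
@24: rss [24B, align 8] → 48
@48: gid [8B, align 8] → 56
@56: pid [8B, align 8] → 64
@64: start_time [8B, align 8] → 72
@72: cpu [8B, align 4] → 80
@80: uid [4B, align 4] → 84
@84: prio [2B, align 2] → 86
@86: lock [1B, align 1] → 87
+1 tail pad (align 8)
size 88, align 8
96 − 88 = 8

8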